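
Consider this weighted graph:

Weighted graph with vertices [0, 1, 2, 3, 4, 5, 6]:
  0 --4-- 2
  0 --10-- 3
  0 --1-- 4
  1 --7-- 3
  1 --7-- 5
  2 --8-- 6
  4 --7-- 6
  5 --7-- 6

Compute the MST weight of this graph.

Applying Kruskal's algorithm (sort edges by weight, add if no cycle):
  Add (0,4) w=1
  Add (0,2) w=4
  Add (1,5) w=7
  Add (1,3) w=7
  Add (4,6) w=7
  Add (5,6) w=7
  Skip (2,6) w=8 (creates cycle)
  Skip (0,3) w=10 (creates cycle)
MST weight = 33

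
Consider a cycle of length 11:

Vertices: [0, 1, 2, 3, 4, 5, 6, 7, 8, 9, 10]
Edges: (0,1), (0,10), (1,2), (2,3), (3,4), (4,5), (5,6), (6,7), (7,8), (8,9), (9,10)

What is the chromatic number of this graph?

This is an odd cycle (C_11). Odd cycles are not bipartite (any 2-coloring forces two adjacent vertices to match), and 3 colors suffice.
Chromatic number = 3.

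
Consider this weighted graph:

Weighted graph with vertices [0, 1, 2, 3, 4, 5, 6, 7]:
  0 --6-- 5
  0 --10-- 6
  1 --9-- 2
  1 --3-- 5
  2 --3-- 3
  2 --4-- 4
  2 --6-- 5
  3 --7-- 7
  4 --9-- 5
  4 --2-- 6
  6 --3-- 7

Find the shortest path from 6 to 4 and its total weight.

Using Dijkstra's algorithm from vertex 6:
Shortest path: 6 -> 4
Total weight: 2 = 2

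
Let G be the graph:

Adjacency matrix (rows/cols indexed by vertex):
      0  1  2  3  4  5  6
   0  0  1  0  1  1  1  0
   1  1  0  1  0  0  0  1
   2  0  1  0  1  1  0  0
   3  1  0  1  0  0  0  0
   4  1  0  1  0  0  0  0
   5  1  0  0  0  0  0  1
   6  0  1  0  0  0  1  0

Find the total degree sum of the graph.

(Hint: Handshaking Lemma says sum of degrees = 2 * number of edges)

Count edges: 9 edges.
By Handshaking Lemma: sum of degrees = 2 * 9 = 18.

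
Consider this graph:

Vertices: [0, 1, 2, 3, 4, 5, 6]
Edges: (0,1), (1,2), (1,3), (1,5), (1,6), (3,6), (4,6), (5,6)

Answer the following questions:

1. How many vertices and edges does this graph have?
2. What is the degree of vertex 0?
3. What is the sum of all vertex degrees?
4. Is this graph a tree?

Count: 7 vertices, 8 edges.
Vertex 0 has neighbors [1], degree = 1.
Handshaking lemma: 2 * 8 = 16.
A tree on 7 vertices has 6 edges. This graph has 8 edges (2 extra). Not a tree.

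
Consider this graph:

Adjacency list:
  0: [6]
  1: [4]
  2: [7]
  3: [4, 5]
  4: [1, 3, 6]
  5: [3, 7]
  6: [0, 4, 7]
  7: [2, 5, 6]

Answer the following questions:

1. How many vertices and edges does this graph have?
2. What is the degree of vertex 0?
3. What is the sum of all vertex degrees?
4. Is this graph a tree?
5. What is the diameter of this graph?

Count: 8 vertices, 8 edges.
Vertex 0 has neighbors [6], degree = 1.
Handshaking lemma: 2 * 8 = 16.
A tree on 8 vertices has 7 edges. This graph has 8 edges (1 extra). Not a tree.
Diameter (longest shortest path) = 4.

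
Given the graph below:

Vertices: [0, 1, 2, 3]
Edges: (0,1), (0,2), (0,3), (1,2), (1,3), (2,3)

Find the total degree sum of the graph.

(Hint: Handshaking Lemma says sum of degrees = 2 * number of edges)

Count edges: 6 edges.
By Handshaking Lemma: sum of degrees = 2 * 6 = 12.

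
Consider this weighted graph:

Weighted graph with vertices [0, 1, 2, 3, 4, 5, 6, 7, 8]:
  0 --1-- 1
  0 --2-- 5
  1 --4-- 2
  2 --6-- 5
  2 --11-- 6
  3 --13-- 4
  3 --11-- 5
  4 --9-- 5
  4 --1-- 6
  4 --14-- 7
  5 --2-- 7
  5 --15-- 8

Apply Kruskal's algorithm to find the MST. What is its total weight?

Applying Kruskal's algorithm (sort edges by weight, add if no cycle):
  Add (0,1) w=1
  Add (4,6) w=1
  Add (0,5) w=2
  Add (5,7) w=2
  Add (1,2) w=4
  Skip (2,5) w=6 (creates cycle)
  Add (4,5) w=9
  Skip (2,6) w=11 (creates cycle)
  Add (3,5) w=11
  Skip (3,4) w=13 (creates cycle)
  Skip (4,7) w=14 (creates cycle)
  Add (5,8) w=15
MST weight = 45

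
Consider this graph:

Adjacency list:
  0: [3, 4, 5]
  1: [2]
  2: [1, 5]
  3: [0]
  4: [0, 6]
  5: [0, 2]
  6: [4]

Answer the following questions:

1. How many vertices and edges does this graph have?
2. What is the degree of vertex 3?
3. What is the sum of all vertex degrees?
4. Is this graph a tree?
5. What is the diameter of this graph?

Count: 7 vertices, 6 edges.
Vertex 3 has neighbors [0], degree = 1.
Handshaking lemma: 2 * 6 = 12.
A graph is a tree iff it is connected and has exactly n-1 edges. This graph is connected (all 7 vertices in one component) and has 7-1 = 6 edges. It is a tree.
Diameter (longest shortest path) = 5.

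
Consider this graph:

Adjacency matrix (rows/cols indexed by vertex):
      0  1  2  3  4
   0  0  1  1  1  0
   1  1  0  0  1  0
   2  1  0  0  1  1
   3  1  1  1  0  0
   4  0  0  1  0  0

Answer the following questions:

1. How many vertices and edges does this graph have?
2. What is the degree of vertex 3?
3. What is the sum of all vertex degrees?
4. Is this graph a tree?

Count: 5 vertices, 6 edges.
Vertex 3 has neighbors [0, 1, 2], degree = 3.
Handshaking lemma: 2 * 6 = 12.
A tree on 5 vertices has 4 edges. This graph has 6 edges (2 extra). Not a tree.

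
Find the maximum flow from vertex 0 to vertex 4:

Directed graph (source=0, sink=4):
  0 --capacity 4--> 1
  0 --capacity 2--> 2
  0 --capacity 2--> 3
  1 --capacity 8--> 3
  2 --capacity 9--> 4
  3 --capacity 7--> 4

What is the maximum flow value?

Computing max flow:
  Flow on (0->1): 4/4
  Flow on (0->2): 2/2
  Flow on (0->3): 2/2
  Flow on (1->3): 4/8
  Flow on (2->4): 2/9
  Flow on (3->4): 6/7
Maximum flow = 8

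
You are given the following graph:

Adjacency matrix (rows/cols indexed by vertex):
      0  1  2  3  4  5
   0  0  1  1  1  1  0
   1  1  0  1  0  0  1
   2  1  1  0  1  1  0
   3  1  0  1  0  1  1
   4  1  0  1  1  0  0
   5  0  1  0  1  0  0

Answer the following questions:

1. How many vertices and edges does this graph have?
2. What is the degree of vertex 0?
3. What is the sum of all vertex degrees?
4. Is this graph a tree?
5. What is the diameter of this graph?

Count: 6 vertices, 10 edges.
Vertex 0 has neighbors [1, 2, 3, 4], degree = 4.
Handshaking lemma: 2 * 10 = 20.
A tree on 6 vertices has 5 edges. This graph has 10 edges (5 extra). Not a tree.
Diameter (longest shortest path) = 2.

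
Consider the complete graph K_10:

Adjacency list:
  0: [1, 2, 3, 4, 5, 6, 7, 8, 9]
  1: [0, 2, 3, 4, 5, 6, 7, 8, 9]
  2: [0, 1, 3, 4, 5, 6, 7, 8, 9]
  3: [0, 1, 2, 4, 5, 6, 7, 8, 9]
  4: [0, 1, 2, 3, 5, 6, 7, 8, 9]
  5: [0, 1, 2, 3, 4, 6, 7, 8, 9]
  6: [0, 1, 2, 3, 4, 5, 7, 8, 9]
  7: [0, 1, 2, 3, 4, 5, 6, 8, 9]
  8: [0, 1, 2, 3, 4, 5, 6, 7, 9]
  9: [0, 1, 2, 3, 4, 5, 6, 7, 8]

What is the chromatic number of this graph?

In K_10, every vertex is adjacent to every other vertex.
Each vertex needs a unique color.
Chromatic number = 10.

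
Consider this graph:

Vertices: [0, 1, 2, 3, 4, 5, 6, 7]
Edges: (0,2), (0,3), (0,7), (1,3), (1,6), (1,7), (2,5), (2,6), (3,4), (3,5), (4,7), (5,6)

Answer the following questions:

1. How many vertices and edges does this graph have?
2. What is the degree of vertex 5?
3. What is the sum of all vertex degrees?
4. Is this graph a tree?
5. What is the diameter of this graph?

Count: 8 vertices, 12 edges.
Vertex 5 has neighbors [2, 3, 6], degree = 3.
Handshaking lemma: 2 * 12 = 24.
A tree on 8 vertices has 7 edges. This graph has 12 edges (5 extra). Not a tree.
Diameter (longest shortest path) = 3.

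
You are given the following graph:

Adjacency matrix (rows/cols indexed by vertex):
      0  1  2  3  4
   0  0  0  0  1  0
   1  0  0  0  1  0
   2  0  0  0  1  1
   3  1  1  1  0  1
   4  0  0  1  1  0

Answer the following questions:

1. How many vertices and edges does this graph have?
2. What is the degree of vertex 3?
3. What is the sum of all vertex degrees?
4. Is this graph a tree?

Count: 5 vertices, 5 edges.
Vertex 3 has neighbors [0, 1, 2, 4], degree = 4.
Handshaking lemma: 2 * 5 = 10.
A tree on 5 vertices has 4 edges. This graph has 5 edges (1 extra). Not a tree.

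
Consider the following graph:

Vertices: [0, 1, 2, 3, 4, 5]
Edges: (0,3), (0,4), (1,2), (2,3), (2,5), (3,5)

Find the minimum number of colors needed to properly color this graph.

The graph has a maximum clique of size 3 (lower bound on chromatic number).
A valid 3-coloring: {0: 0, 1: 1, 2: 0, 3: 1, 4: 1, 5: 2}.
Chromatic number = 3.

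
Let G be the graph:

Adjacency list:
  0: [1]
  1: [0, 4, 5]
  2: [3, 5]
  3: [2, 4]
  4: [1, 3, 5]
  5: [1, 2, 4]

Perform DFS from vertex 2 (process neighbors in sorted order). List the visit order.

DFS from vertex 2 (neighbors processed in ascending order):
Visit order: 2, 3, 4, 1, 0, 5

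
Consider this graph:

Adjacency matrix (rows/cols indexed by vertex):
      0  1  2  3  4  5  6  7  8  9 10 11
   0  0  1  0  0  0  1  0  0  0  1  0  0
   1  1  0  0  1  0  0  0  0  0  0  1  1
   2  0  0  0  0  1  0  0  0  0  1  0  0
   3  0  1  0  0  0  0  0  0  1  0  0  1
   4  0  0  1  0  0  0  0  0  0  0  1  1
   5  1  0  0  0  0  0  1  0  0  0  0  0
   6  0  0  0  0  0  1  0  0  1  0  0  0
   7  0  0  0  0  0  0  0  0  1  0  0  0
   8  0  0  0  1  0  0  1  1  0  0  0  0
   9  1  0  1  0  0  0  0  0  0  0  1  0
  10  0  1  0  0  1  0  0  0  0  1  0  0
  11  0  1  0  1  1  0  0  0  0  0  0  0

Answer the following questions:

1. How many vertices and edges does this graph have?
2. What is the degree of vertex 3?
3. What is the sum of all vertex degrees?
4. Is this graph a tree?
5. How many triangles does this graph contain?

Count: 12 vertices, 16 edges.
Vertex 3 has neighbors [1, 8, 11], degree = 3.
Handshaking lemma: 2 * 16 = 32.
A tree on 12 vertices has 11 edges. This graph has 16 edges (5 extra). Not a tree.
Number of triangles = 1.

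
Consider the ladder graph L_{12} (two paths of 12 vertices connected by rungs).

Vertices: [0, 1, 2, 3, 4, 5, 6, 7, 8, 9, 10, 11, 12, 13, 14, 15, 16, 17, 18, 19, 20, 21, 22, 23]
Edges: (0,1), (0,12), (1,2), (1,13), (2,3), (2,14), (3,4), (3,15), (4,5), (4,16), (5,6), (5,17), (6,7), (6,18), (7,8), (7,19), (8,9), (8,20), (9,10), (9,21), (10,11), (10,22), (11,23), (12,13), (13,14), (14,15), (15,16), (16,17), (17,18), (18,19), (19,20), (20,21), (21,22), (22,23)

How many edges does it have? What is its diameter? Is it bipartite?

Ladder graph L_{12}: 12 rungs + 2 * (12-1) path edges = 12 + 22 = 34 edges.
Diameter = 12.
Ladder graphs are bipartite (alternating coloring along each path).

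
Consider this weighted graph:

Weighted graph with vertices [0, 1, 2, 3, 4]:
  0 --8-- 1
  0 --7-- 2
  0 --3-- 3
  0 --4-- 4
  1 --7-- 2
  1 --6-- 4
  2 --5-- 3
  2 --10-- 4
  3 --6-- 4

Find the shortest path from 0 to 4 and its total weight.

Using Dijkstra's algorithm from vertex 0:
Shortest path: 0 -> 4
Total weight: 4 = 4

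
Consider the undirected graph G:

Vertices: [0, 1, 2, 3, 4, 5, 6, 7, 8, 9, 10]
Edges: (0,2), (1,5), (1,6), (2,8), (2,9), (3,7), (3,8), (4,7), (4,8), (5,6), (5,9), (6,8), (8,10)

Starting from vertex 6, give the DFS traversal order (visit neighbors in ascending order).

DFS from vertex 6 (neighbors processed in ascending order):
Visit order: 6, 1, 5, 9, 2, 0, 8, 3, 7, 4, 10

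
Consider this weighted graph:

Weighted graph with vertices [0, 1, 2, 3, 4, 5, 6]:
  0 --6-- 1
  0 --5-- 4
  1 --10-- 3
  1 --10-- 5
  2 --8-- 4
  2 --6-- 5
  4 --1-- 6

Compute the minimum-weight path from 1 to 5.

Using Dijkstra's algorithm from vertex 1:
Shortest path: 1 -> 5
Total weight: 10 = 10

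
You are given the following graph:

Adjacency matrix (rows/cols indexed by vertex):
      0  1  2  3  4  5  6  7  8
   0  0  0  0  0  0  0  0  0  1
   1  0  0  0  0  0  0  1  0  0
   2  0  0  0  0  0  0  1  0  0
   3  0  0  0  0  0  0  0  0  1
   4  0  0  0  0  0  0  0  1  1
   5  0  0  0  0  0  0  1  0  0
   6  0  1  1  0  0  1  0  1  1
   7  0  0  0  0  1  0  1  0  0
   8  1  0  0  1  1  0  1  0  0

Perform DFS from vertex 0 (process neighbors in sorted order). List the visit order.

DFS from vertex 0 (neighbors processed in ascending order):
Visit order: 0, 8, 3, 4, 7, 6, 1, 2, 5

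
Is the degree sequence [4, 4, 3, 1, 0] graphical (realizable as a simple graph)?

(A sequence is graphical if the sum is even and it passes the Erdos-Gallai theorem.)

Sum of degrees = 12. Sum is even but fails Erdos-Gallai. The sequence is NOT graphical.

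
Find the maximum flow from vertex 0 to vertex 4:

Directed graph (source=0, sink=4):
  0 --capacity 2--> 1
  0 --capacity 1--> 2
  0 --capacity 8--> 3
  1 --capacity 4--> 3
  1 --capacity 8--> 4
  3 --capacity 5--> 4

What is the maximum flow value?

Computing max flow:
  Flow on (0->1): 2/2
  Flow on (0->3): 5/8
  Flow on (1->4): 2/8
  Flow on (3->4): 5/5
Maximum flow = 7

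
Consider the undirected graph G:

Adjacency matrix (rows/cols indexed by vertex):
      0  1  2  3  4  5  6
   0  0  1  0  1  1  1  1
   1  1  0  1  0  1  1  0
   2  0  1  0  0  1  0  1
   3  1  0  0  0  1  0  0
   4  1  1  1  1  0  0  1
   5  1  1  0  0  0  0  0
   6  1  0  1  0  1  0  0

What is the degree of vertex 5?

Vertex 5 has neighbors [0, 1], so deg(5) = 2.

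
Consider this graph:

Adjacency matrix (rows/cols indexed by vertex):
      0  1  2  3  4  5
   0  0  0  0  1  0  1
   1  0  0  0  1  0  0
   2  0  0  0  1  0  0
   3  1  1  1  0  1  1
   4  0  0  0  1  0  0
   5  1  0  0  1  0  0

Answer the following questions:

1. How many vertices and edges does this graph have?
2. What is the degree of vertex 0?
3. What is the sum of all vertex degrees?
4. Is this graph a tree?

Count: 6 vertices, 6 edges.
Vertex 0 has neighbors [3, 5], degree = 2.
Handshaking lemma: 2 * 6 = 12.
A tree on 6 vertices has 5 edges. This graph has 6 edges (1 extra). Not a tree.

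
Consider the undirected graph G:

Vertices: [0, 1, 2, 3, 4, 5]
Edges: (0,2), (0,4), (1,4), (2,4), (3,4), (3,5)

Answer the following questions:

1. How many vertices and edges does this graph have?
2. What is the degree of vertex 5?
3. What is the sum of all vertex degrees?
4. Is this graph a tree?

Count: 6 vertices, 6 edges.
Vertex 5 has neighbors [3], degree = 1.
Handshaking lemma: 2 * 6 = 12.
A tree on 6 vertices has 5 edges. This graph has 6 edges (1 extra). Not a tree.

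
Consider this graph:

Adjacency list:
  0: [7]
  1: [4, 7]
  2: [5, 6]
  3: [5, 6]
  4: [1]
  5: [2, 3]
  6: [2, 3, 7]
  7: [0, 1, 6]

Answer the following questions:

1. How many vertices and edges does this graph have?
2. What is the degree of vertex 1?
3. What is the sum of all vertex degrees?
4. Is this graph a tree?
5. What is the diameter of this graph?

Count: 8 vertices, 8 edges.
Vertex 1 has neighbors [4, 7], degree = 2.
Handshaking lemma: 2 * 8 = 16.
A tree on 8 vertices has 7 edges. This graph has 8 edges (1 extra). Not a tree.
Diameter (longest shortest path) = 5.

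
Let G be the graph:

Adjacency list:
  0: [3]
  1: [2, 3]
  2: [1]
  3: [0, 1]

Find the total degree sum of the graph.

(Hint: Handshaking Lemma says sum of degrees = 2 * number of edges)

Count edges: 3 edges.
By Handshaking Lemma: sum of degrees = 2 * 3 = 6.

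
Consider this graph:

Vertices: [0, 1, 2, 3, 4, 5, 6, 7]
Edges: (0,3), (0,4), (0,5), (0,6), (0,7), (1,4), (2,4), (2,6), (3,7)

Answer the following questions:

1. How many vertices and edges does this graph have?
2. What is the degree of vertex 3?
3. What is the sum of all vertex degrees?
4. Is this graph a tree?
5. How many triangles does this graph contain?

Count: 8 vertices, 9 edges.
Vertex 3 has neighbors [0, 7], degree = 2.
Handshaking lemma: 2 * 9 = 18.
A tree on 8 vertices has 7 edges. This graph has 9 edges (2 extra). Not a tree.
Number of triangles = 1.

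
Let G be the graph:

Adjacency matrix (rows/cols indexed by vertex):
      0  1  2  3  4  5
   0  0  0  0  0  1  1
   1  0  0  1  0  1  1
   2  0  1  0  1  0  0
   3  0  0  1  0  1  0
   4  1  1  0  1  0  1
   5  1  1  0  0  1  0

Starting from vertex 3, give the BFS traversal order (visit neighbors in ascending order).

BFS from vertex 3 (neighbors processed in ascending order):
Visit order: 3, 2, 4, 1, 0, 5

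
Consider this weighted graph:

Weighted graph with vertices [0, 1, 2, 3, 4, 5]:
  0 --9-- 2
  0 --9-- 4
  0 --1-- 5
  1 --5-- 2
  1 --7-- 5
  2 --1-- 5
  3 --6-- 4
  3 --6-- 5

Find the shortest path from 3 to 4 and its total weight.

Using Dijkstra's algorithm from vertex 3:
Shortest path: 3 -> 4
Total weight: 6 = 6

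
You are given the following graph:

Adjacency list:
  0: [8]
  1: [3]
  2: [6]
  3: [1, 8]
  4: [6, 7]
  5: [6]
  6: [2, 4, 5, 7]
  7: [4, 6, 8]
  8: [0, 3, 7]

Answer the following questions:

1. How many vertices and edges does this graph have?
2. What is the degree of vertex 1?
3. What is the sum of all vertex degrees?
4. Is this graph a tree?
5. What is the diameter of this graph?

Count: 9 vertices, 9 edges.
Vertex 1 has neighbors [3], degree = 1.
Handshaking lemma: 2 * 9 = 18.
A tree on 9 vertices has 8 edges. This graph has 9 edges (1 extra). Not a tree.
Diameter (longest shortest path) = 5.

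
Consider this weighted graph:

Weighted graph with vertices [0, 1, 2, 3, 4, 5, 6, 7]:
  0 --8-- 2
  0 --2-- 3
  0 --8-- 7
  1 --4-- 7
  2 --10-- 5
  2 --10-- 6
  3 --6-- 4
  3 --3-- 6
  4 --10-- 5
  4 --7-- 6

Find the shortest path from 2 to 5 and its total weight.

Using Dijkstra's algorithm from vertex 2:
Shortest path: 2 -> 5
Total weight: 10 = 10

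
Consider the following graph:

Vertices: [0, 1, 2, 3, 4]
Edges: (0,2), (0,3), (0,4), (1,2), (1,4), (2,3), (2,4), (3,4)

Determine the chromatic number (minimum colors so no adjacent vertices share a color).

The graph has a maximum clique of size 4 (lower bound on chromatic number).
A valid 4-coloring: {0: 2, 1: 2, 2: 0, 3: 3, 4: 1}.
Chromatic number = 4.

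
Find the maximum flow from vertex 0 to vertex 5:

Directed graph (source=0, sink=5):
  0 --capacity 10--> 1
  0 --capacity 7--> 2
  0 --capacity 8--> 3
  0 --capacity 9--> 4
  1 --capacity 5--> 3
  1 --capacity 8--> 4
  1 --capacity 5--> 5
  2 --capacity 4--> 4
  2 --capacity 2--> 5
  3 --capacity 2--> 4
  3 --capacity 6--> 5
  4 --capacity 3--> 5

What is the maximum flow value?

Computing max flow:
  Flow on (0->1): 5/10
  Flow on (0->2): 5/7
  Flow on (0->3): 6/8
  Flow on (1->5): 5/5
  Flow on (2->4): 3/4
  Flow on (2->5): 2/2
  Flow on (3->5): 6/6
  Flow on (4->5): 3/3
Maximum flow = 16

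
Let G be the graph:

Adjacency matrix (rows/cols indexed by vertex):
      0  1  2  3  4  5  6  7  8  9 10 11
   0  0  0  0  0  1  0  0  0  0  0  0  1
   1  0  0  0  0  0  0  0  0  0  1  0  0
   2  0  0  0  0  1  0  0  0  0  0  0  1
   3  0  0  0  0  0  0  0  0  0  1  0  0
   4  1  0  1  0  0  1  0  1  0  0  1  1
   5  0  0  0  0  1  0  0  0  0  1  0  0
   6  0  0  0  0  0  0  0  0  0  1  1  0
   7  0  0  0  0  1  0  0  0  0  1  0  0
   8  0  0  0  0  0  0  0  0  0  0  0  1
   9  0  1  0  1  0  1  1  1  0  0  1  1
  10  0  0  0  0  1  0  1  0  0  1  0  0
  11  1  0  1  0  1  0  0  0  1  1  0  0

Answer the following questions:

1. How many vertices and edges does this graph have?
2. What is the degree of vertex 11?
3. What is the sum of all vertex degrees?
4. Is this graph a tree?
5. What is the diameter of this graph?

Count: 12 vertices, 17 edges.
Vertex 11 has neighbors [0, 2, 4, 8, 9], degree = 5.
Handshaking lemma: 2 * 17 = 34.
A tree on 12 vertices has 11 edges. This graph has 17 edges (6 extra). Not a tree.
Diameter (longest shortest path) = 3.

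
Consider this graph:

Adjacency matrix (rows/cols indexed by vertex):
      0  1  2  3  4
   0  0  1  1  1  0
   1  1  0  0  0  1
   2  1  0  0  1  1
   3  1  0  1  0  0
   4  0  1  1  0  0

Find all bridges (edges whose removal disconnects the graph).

No bridges found. The graph is 2-edge-connected (no single edge removal disconnects it).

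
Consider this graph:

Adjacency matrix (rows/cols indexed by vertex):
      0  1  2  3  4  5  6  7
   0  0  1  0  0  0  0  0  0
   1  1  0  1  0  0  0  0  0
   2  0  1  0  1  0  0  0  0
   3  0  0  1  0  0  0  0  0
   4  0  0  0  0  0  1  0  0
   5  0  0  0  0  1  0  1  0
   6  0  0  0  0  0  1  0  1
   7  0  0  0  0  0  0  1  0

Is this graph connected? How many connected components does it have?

Checking connectivity: the graph has 2 connected component(s).
Components: [[0, 1, 2, 3], [4, 5, 6, 7]]. The graph is NOT connected.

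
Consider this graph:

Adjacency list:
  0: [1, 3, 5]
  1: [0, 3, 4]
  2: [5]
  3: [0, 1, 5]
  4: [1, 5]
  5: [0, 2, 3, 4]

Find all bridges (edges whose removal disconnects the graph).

A bridge is an edge whose removal increases the number of connected components.
Bridges found: (2,5)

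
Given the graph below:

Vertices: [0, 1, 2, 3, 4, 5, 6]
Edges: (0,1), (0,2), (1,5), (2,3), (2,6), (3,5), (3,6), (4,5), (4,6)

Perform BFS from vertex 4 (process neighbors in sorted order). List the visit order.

BFS from vertex 4 (neighbors processed in ascending order):
Visit order: 4, 5, 6, 1, 3, 2, 0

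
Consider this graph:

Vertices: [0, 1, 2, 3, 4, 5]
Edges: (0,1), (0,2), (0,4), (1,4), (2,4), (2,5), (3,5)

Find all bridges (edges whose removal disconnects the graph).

A bridge is an edge whose removal increases the number of connected components.
Bridges found: (2,5), (3,5)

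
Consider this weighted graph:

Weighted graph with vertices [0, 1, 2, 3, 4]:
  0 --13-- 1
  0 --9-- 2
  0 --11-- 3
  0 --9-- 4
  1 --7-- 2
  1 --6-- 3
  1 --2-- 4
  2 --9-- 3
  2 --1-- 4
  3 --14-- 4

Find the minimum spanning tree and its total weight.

Applying Kruskal's algorithm (sort edges by weight, add if no cycle):
  Add (2,4) w=1
  Add (1,4) w=2
  Add (1,3) w=6
  Skip (1,2) w=7 (creates cycle)
  Add (0,2) w=9
  Skip (0,4) w=9 (creates cycle)
  Skip (2,3) w=9 (creates cycle)
  Skip (0,3) w=11 (creates cycle)
  Skip (0,1) w=13 (creates cycle)
  Skip (3,4) w=14 (creates cycle)
MST weight = 18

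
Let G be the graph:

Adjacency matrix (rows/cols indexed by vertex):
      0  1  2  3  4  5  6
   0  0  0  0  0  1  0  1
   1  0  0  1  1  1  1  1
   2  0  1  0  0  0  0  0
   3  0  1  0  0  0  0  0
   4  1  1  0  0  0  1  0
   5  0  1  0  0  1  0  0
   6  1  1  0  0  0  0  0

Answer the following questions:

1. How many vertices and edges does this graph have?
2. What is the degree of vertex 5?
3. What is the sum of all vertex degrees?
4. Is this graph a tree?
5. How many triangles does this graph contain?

Count: 7 vertices, 8 edges.
Vertex 5 has neighbors [1, 4], degree = 2.
Handshaking lemma: 2 * 8 = 16.
A tree on 7 vertices has 6 edges. This graph has 8 edges (2 extra). Not a tree.
Number of triangles = 1.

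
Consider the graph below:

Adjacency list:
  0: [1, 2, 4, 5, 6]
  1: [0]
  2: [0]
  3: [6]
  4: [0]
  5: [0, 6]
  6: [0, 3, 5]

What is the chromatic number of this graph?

The graph has a maximum clique of size 3 (lower bound on chromatic number).
A valid 3-coloring: {0: 0, 1: 1, 2: 1, 3: 0, 4: 1, 5: 2, 6: 1}.
Chromatic number = 3.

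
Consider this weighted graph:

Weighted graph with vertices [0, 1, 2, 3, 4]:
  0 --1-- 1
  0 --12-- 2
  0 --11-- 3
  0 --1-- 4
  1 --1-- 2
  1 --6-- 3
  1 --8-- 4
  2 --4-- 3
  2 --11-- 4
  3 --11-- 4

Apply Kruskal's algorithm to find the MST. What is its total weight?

Applying Kruskal's algorithm (sort edges by weight, add if no cycle):
  Add (0,4) w=1
  Add (0,1) w=1
  Add (1,2) w=1
  Add (2,3) w=4
  Skip (1,3) w=6 (creates cycle)
  Skip (1,4) w=8 (creates cycle)
  Skip (0,3) w=11 (creates cycle)
  Skip (2,4) w=11 (creates cycle)
  Skip (3,4) w=11 (creates cycle)
  Skip (0,2) w=12 (creates cycle)
MST weight = 7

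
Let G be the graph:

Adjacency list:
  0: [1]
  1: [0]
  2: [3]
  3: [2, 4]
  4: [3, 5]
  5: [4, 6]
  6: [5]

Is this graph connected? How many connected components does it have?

Checking connectivity: the graph has 2 connected component(s).
Components: [[0, 1], [2, 3, 4, 5, 6]]. The graph is NOT connected.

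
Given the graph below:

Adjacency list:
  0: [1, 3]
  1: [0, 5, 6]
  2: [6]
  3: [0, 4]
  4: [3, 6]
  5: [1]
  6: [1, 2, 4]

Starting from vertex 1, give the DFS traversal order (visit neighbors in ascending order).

DFS from vertex 1 (neighbors processed in ascending order):
Visit order: 1, 0, 3, 4, 6, 2, 5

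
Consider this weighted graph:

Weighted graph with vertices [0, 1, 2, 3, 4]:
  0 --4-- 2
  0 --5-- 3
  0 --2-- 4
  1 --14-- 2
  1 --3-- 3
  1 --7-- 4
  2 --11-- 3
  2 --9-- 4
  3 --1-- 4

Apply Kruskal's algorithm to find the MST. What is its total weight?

Applying Kruskal's algorithm (sort edges by weight, add if no cycle):
  Add (3,4) w=1
  Add (0,4) w=2
  Add (1,3) w=3
  Add (0,2) w=4
  Skip (0,3) w=5 (creates cycle)
  Skip (1,4) w=7 (creates cycle)
  Skip (2,4) w=9 (creates cycle)
  Skip (2,3) w=11 (creates cycle)
  Skip (1,2) w=14 (creates cycle)
MST weight = 10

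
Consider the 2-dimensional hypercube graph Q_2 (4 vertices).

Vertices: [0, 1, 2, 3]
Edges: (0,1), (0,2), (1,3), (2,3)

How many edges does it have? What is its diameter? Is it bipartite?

The 2-dimensional hypercube Q_2 has 4 vertices and each vertex has degree 2.
Total edges = 4 * 2 / 2 = 4.
Diameter = 2 (max Hamming distance between binary labels).
Hypercubes are bipartite (partition by parity of binary representation).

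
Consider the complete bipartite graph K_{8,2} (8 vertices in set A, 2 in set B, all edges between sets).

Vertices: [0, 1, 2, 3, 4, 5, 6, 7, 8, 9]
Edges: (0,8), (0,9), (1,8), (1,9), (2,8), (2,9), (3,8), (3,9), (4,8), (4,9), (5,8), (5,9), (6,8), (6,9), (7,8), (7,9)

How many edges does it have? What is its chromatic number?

K_{8,2} has 8 * 2 = 16 edges.
Bipartite graphs have chromatic number 2 (color each partition differently).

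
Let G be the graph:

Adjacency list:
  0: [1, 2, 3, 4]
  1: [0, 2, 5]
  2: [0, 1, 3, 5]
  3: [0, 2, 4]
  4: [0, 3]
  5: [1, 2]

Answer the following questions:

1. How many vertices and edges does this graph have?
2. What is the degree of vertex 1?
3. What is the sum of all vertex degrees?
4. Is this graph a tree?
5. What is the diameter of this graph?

Count: 6 vertices, 9 edges.
Vertex 1 has neighbors [0, 2, 5], degree = 3.
Handshaking lemma: 2 * 9 = 18.
A tree on 6 vertices has 5 edges. This graph has 9 edges (4 extra). Not a tree.
Diameter (longest shortest path) = 3.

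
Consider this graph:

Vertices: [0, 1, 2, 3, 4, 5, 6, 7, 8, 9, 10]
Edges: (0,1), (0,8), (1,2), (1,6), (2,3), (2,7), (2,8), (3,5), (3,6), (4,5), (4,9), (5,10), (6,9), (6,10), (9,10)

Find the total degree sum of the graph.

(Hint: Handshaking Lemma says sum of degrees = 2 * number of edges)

Count edges: 15 edges.
By Handshaking Lemma: sum of degrees = 2 * 15 = 30.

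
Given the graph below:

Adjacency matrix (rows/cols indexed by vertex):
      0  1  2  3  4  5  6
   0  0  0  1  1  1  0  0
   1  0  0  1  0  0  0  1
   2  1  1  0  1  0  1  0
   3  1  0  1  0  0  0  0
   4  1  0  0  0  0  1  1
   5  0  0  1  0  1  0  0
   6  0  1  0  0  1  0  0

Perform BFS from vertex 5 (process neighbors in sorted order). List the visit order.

BFS from vertex 5 (neighbors processed in ascending order):
Visit order: 5, 2, 4, 0, 1, 3, 6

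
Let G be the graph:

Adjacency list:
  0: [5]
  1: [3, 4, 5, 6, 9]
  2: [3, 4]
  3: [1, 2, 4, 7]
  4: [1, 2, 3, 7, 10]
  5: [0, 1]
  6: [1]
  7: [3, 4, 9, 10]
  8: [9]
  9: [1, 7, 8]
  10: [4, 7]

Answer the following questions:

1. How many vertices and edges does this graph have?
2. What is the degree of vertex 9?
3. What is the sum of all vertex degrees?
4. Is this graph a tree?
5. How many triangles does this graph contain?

Count: 11 vertices, 15 edges.
Vertex 9 has neighbors [1, 7, 8], degree = 3.
Handshaking lemma: 2 * 15 = 30.
A tree on 11 vertices has 10 edges. This graph has 15 edges (5 extra). Not a tree.
Number of triangles = 4.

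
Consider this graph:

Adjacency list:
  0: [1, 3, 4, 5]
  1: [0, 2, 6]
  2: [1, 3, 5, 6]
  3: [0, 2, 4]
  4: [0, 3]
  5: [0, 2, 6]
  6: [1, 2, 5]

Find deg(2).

Vertex 2 has neighbors [1, 3, 5, 6], so deg(2) = 4.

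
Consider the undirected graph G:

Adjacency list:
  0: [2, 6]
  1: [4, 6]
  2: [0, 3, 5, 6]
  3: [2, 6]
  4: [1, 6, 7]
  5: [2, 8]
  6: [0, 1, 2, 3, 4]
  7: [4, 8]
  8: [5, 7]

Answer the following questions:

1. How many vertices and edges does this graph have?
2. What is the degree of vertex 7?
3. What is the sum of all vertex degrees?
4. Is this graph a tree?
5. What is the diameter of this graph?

Count: 9 vertices, 12 edges.
Vertex 7 has neighbors [4, 8], degree = 2.
Handshaking lemma: 2 * 12 = 24.
A tree on 9 vertices has 8 edges. This graph has 12 edges (4 extra). Not a tree.
Diameter (longest shortest path) = 3.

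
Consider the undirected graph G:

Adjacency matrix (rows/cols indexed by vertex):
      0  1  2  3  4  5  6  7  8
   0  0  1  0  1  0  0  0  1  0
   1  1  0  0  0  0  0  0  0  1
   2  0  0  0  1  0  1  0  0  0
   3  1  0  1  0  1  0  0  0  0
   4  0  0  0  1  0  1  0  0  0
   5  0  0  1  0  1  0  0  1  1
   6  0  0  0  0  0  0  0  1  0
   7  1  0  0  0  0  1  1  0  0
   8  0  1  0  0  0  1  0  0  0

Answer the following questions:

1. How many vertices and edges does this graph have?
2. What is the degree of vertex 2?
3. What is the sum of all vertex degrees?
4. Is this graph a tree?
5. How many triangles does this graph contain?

Count: 9 vertices, 11 edges.
Vertex 2 has neighbors [3, 5], degree = 2.
Handshaking lemma: 2 * 11 = 22.
A tree on 9 vertices has 8 edges. This graph has 11 edges (3 extra). Not a tree.
Number of triangles = 0.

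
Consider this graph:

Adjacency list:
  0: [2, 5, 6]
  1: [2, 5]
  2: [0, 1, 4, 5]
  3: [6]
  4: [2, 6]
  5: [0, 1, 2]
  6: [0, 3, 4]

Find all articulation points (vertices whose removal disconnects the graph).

An articulation point is a vertex whose removal disconnects the graph.
Articulation points: [6]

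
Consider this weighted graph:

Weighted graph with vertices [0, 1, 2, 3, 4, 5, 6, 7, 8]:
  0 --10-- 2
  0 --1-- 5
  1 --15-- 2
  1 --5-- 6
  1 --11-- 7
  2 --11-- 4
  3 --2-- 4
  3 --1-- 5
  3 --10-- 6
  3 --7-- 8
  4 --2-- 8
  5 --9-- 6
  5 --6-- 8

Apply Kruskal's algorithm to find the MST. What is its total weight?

Applying Kruskal's algorithm (sort edges by weight, add if no cycle):
  Add (0,5) w=1
  Add (3,5) w=1
  Add (3,4) w=2
  Add (4,8) w=2
  Add (1,6) w=5
  Skip (5,8) w=6 (creates cycle)
  Skip (3,8) w=7 (creates cycle)
  Add (5,6) w=9
  Add (0,2) w=10
  Skip (3,6) w=10 (creates cycle)
  Add (1,7) w=11
  Skip (2,4) w=11 (creates cycle)
  Skip (1,2) w=15 (creates cycle)
MST weight = 41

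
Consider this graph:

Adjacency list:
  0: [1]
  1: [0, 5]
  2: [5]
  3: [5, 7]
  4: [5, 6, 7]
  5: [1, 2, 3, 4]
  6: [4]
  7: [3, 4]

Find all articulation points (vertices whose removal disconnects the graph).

An articulation point is a vertex whose removal disconnects the graph.
Articulation points: [1, 4, 5]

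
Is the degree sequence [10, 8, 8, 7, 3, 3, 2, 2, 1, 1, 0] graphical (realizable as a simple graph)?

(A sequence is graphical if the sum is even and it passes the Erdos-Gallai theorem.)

Sum of degrees = 45. Sum is odd, so the sequence is NOT graphical.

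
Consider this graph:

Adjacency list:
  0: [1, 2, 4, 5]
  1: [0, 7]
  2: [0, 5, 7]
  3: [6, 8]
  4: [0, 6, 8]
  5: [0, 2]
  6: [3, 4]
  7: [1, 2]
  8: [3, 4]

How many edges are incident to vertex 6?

Vertex 6 has neighbors [3, 4], so deg(6) = 2.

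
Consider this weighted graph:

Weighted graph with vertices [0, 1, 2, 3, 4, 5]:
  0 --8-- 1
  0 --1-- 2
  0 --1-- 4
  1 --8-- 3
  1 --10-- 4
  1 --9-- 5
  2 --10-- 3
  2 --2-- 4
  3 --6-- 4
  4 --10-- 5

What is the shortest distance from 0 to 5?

Using Dijkstra's algorithm from vertex 0:
Shortest path: 0 -> 4 -> 5
Total weight: 1 + 10 = 11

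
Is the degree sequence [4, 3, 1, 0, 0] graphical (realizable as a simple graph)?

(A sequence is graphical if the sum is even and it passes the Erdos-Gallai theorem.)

Sum of degrees = 8. Sum is even but fails Erdos-Gallai. The sequence is NOT graphical.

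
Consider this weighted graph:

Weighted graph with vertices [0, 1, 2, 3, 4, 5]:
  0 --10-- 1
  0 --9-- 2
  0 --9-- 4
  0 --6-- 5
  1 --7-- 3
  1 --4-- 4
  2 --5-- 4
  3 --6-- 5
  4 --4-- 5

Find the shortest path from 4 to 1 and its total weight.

Using Dijkstra's algorithm from vertex 4:
Shortest path: 4 -> 1
Total weight: 4 = 4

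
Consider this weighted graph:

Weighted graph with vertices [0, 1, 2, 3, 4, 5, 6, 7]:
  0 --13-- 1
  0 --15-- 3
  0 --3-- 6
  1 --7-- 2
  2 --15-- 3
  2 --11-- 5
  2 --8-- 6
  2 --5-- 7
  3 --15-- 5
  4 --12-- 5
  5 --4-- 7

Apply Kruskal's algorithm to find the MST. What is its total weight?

Applying Kruskal's algorithm (sort edges by weight, add if no cycle):
  Add (0,6) w=3
  Add (5,7) w=4
  Add (2,7) w=5
  Add (1,2) w=7
  Add (2,6) w=8
  Skip (2,5) w=11 (creates cycle)
  Add (4,5) w=12
  Skip (0,1) w=13 (creates cycle)
  Add (0,3) w=15
  Skip (2,3) w=15 (creates cycle)
  Skip (3,5) w=15 (creates cycle)
MST weight = 54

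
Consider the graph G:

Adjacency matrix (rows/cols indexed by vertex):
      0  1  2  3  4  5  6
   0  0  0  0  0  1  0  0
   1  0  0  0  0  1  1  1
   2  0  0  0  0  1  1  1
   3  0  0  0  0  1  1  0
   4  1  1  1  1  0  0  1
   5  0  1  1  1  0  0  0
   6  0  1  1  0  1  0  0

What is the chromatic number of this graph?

The graph has a maximum clique of size 3 (lower bound on chromatic number).
A valid 3-coloring: {0: 1, 1: 1, 2: 1, 3: 1, 4: 0, 5: 0, 6: 2}.
Chromatic number = 3.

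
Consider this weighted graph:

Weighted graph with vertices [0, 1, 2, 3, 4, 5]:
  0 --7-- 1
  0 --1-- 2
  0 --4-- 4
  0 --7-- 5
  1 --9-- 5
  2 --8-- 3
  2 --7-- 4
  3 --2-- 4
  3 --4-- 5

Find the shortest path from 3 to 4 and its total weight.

Using Dijkstra's algorithm from vertex 3:
Shortest path: 3 -> 4
Total weight: 2 = 2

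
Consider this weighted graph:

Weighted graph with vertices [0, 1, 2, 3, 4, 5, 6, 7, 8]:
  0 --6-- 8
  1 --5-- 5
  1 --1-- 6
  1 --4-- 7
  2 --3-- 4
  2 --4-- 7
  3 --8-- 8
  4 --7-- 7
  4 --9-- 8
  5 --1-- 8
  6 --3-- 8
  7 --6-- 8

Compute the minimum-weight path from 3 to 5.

Using Dijkstra's algorithm from vertex 3:
Shortest path: 3 -> 8 -> 5
Total weight: 8 + 1 = 9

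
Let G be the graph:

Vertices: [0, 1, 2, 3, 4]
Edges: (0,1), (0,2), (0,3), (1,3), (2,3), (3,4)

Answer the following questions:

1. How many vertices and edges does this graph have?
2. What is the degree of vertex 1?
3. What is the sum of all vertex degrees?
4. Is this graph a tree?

Count: 5 vertices, 6 edges.
Vertex 1 has neighbors [0, 3], degree = 2.
Handshaking lemma: 2 * 6 = 12.
A tree on 5 vertices has 4 edges. This graph has 6 edges (2 extra). Not a tree.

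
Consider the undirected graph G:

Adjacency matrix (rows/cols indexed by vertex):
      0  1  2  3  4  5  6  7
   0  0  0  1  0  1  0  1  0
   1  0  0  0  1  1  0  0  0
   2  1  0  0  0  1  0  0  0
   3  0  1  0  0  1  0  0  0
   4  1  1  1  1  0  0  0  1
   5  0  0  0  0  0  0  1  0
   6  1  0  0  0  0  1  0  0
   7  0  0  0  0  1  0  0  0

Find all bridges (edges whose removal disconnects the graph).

A bridge is an edge whose removal increases the number of connected components.
Bridges found: (0,6), (4,7), (5,6)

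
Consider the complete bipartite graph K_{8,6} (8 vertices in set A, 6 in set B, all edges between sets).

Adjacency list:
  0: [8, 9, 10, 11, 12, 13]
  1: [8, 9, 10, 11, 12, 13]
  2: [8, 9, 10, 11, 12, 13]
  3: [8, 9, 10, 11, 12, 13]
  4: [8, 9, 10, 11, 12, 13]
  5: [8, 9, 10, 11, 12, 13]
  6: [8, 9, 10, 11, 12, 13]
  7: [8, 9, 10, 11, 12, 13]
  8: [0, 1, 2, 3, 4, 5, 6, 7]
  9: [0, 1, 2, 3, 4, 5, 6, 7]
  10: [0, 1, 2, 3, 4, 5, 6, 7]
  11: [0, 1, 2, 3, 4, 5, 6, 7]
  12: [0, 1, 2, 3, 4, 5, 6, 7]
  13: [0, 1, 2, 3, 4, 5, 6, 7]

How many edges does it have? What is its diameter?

K_{8,6} has 8 * 6 = 48 edges.
Any vertex reaches any opposite-side vertex in 1 step; same-side vertices reach in 2 steps via any opposite-side vertex.
Diameter = 2.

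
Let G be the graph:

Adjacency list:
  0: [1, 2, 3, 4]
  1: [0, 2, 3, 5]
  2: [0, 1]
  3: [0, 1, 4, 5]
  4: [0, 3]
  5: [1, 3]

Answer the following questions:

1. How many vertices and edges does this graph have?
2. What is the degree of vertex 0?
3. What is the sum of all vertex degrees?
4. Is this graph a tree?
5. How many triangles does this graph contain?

Count: 6 vertices, 9 edges.
Vertex 0 has neighbors [1, 2, 3, 4], degree = 4.
Handshaking lemma: 2 * 9 = 18.
A tree on 6 vertices has 5 edges. This graph has 9 edges (4 extra). Not a tree.
Number of triangles = 4.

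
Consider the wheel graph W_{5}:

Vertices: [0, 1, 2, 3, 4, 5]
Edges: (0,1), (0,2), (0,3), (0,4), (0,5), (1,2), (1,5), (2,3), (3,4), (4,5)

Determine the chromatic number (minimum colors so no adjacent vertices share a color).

W_{5} = C_{5} plus a hub adjacent to every cycle vertex.
The outer cycle needs 3 colors (odd cycle); the hub is adjacent to all of them so needs a fresh color.
Chromatic number = 3 + 1 = 4.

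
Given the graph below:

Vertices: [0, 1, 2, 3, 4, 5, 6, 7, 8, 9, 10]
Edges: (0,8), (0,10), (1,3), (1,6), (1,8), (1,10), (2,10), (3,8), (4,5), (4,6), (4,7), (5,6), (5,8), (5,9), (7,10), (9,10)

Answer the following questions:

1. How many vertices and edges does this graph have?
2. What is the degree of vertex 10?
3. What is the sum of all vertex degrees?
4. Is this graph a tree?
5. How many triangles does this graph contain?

Count: 11 vertices, 16 edges.
Vertex 10 has neighbors [0, 1, 2, 7, 9], degree = 5.
Handshaking lemma: 2 * 16 = 32.
A tree on 11 vertices has 10 edges. This graph has 16 edges (6 extra). Not a tree.
Number of triangles = 2.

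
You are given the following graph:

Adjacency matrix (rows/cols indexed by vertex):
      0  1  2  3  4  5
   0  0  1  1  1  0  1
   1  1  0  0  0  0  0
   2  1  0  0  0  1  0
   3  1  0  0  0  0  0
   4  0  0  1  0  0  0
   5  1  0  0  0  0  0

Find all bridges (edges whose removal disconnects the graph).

A bridge is an edge whose removal increases the number of connected components.
Bridges found: (0,1), (0,2), (0,3), (0,5), (2,4)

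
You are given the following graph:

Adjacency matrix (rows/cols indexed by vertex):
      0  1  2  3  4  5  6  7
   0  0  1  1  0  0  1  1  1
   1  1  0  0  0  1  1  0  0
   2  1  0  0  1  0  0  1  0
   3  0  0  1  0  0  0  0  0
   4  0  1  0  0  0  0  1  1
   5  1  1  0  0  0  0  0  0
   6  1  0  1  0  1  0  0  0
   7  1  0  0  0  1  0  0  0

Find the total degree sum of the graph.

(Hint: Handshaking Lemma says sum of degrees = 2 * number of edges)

Count edges: 11 edges.
By Handshaking Lemma: sum of degrees = 2 * 11 = 22.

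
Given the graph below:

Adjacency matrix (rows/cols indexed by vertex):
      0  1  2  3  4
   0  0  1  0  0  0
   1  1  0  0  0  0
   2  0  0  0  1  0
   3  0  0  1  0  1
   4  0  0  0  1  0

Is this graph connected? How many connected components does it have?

Checking connectivity: the graph has 2 connected component(s).
Components: [[0, 1], [2, 3, 4]]. The graph is NOT connected.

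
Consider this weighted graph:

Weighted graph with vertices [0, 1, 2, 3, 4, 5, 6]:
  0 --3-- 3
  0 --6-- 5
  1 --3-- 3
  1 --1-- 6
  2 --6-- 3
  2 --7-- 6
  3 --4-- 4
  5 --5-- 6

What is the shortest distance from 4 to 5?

Using Dijkstra's algorithm from vertex 4:
Shortest path: 4 -> 3 -> 0 -> 5
Total weight: 4 + 3 + 6 = 13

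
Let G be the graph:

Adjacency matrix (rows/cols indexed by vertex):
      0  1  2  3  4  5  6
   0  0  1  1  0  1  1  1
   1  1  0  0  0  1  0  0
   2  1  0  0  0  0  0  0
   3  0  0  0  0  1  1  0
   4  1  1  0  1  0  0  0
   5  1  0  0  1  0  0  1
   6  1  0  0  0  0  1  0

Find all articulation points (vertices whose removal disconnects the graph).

An articulation point is a vertex whose removal disconnects the graph.
Articulation points: [0]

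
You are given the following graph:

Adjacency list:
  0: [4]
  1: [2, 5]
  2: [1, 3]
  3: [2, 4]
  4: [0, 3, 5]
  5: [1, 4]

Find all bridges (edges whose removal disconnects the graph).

A bridge is an edge whose removal increases the number of connected components.
Bridges found: (0,4)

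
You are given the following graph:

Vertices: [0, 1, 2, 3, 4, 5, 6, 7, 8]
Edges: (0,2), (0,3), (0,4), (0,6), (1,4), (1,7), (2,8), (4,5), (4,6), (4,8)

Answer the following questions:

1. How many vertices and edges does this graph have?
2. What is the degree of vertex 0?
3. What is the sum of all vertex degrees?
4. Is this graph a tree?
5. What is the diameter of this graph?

Count: 9 vertices, 10 edges.
Vertex 0 has neighbors [2, 3, 4, 6], degree = 4.
Handshaking lemma: 2 * 10 = 20.
A tree on 9 vertices has 8 edges. This graph has 10 edges (2 extra). Not a tree.
Diameter (longest shortest path) = 4.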